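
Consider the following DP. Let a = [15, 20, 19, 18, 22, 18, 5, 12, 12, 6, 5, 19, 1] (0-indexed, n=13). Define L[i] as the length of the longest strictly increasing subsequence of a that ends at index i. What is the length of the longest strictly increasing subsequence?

3

   i    0    1    2    3    4    5    6    7    8    9   10   11   12
a[i]   15   20   19   18   22   18    5   12   12    6    5   19    1
L[i]    1    2    2    2    3    2    1    2    2    2    1    3    1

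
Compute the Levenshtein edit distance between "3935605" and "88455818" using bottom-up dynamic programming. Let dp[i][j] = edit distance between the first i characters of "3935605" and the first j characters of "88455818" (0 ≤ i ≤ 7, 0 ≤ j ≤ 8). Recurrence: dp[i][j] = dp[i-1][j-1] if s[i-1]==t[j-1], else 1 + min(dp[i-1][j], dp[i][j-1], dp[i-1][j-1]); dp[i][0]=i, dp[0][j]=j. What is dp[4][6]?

   ''  8  8  4  5  5  8  1  8
''  0  1  2  3  4  5  6  7  8
 3  1  1  2  3  4  5  6  7  8
 9  2  2  2  3  4  5  6  7  8
 3  3  3  3  3  4  5  6  7  8
 5  4  4  4  4  3  4  5  6  7
 6  5  5  5  5  4  4  5  6  7
 0  6  6  6  6  5  5  5  6  7
 5  7  7  7  7  6  5  6  6  7

5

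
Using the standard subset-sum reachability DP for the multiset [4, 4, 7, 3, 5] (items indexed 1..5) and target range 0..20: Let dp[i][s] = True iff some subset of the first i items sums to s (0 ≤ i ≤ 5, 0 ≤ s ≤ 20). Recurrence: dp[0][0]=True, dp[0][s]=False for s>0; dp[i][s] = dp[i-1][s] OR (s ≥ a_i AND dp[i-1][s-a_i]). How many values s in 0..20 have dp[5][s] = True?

i\s   0   1   2   3   4   5   6   7   8   9  10  11  12  13  14  15  16  17  18  19  20
  0   T   F   F   F   F   F   F   F   F   F   F   F   F   F   F   F   F   F   F   F   F
  1   T   F   F   F   T   F   F   F   F   F   F   F   F   F   F   F   F   F   F   F   F
  2   T   F   F   F   T   F   F   F   T   F   F   F   F   F   F   F   F   F   F   F   F
  3   T   F   F   F   T   F   F   T   T   F   F   T   F   F   F   T   F   F   F   F   F
  4   T   F   F   T   T   F   F   T   T   F   T   T   F   F   T   T   F   F   T   F   F
  5   T   F   F   T   T   T   F   T   T   T   T   T   T   T   T   T   T   F   T   T   T

17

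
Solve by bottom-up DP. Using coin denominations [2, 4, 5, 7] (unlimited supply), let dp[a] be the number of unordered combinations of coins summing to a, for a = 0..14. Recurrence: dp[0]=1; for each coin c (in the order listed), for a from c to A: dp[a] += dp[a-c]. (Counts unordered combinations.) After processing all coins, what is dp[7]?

2

after  coin     0     1     2     3     4     5     6     7     8     9    10    11    12    13    14
          2     1     0     1     0     1     0     1     0     1     0     1     0     1     0     1
          4     1     0     1     0     2     0     2     0     3     0     3     0     4     0     4
          5     1     0     1     0     2     1     2     1     3     2     4     2     5     3     6
          7     1     0     1     0     2     1     2     2     3     3     4     4     6     5     8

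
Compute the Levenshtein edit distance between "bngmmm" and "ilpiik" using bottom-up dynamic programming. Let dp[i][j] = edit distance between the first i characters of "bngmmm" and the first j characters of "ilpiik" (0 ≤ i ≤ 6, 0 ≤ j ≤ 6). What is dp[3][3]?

   ''  i  l  p  i  i  k
''  0  1  2  3  4  5  6
 b  1  1  2  3  4  5  6
 n  2  2  2  3  4  5  6
 g  3  3  3  3  4  5  6
 m  4  4  4  4  4  5  6
 m  5  5  5  5  5  5  6
 m  6  6  6  6  6  6  6

3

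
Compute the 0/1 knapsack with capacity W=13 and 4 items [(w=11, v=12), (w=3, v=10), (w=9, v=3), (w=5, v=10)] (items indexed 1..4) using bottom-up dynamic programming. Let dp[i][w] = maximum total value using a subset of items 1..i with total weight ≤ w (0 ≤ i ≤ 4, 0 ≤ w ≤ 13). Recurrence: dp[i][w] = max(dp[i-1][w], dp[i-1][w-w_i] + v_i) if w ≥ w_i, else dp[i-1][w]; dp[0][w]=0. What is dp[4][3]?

i\w   0   1   2   3   4   5   6   7   8   9  10  11  12  13
  0   0   0   0   0   0   0   0   0   0   0   0   0   0   0
  1   0   0   0   0   0   0   0   0   0   0   0  12  12  12
  2   0   0   0  10  10  10  10  10  10  10  10  12  12  12
  3   0   0   0  10  10  10  10  10  10  10  10  12  13  13
  4   0   0   0  10  10  10  10  10  20  20  20  20  20  20

10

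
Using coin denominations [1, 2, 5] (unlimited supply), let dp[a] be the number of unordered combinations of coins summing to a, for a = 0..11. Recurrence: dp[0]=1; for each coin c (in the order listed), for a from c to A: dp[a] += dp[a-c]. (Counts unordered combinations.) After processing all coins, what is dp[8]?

after  coin     0     1     2     3     4     5     6     7     8     9    10    11
          1     1     1     1     1     1     1     1     1     1     1     1     1
          2     1     1     2     2     3     3     4     4     5     5     6     6
          5     1     1     2     2     3     4     5     6     7     8    10    11

7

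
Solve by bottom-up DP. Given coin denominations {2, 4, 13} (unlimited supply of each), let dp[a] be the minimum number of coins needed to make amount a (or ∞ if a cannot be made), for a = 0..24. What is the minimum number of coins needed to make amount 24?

 a  0  1  2  3  4  5  6  7  8  9 10 11 12 13 14 15 16 17 18 19 20 21 22 23 24
dp  0  -  1  -  1  -  2  -  2  -  3  -  3  1  4  2  4  2  5  3  5  3  6  4  6
(- denotes ∞ / unreachable)

6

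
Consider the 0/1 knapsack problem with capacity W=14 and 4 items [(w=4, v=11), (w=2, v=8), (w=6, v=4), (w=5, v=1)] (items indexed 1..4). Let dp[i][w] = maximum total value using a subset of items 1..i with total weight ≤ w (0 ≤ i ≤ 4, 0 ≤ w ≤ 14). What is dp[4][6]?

19

i\w   0   1   2   3   4   5   6   7   8   9  10  11  12  13  14
  0   0   0   0   0   0   0   0   0   0   0   0   0   0   0   0
  1   0   0   0   0  11  11  11  11  11  11  11  11  11  11  11
  2   0   0   8   8  11  11  19  19  19  19  19  19  19  19  19
  3   0   0   8   8  11  11  19  19  19  19  19  19  23  23  23
  4   0   0   8   8  11  11  19  19  19  19  19  20  23  23  23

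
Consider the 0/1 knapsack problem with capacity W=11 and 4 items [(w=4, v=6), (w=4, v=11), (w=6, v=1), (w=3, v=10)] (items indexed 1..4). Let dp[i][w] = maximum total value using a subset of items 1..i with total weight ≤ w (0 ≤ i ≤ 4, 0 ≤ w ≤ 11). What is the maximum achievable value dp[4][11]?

27

i\w   0   1   2   3   4   5   6   7   8   9  10  11
  0   0   0   0   0   0   0   0   0   0   0   0   0
  1   0   0   0   0   6   6   6   6   6   6   6   6
  2   0   0   0   0  11  11  11  11  17  17  17  17
  3   0   0   0   0  11  11  11  11  17  17  17  17
  4   0   0   0  10  11  11  11  21  21  21  21  27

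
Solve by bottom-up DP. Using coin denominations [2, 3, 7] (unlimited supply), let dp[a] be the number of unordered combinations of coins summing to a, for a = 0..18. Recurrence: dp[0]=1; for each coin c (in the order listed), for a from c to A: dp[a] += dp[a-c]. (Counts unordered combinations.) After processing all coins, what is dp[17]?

after  coin     0     1     2     3     4     5     6     7     8     9    10    11    12    13    14    15    16    17    18
          2     1     0     1     0     1     0     1     0     1     0     1     0     1     0     1     0     1     0     1
          3     1     0     1     1     1     1     2     1     2     2     2     2     3     2     3     3     3     3     4
          7     1     0     1     1     1     1     2     2     2     3     3     3     4     4     5     5     6     6     7

6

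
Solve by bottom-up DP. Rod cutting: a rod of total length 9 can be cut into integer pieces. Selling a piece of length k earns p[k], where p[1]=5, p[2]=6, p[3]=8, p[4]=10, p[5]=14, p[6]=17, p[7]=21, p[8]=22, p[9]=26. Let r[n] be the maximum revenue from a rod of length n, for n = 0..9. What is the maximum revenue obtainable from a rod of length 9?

   n    0    1    2    3    4    5    6    7    8    9
r[n]    0    5   10   15   20   25   30   35   40   45

45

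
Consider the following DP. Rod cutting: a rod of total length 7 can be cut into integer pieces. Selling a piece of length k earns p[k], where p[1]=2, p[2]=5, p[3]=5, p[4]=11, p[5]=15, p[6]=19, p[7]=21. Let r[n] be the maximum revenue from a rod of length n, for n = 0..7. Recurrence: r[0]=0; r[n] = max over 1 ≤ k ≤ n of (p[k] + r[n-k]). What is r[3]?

7

   n    0    1    2    3    4    5    6    7
r[n]    0    2    5    7   11   15   19   21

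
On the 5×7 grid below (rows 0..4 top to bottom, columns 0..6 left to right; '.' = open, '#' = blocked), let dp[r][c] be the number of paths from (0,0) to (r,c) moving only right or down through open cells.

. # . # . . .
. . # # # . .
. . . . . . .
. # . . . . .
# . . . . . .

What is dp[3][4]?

r\c   0   1   2   3   4   5   6
  0   1   0   0   0   0   0   0
  1   1   1   0   0   0   0   0
  2   1   2   2   2   2   2   2
  3   1   0   2   4   6   8  10
  4   0   0   2   6  12  20  30

6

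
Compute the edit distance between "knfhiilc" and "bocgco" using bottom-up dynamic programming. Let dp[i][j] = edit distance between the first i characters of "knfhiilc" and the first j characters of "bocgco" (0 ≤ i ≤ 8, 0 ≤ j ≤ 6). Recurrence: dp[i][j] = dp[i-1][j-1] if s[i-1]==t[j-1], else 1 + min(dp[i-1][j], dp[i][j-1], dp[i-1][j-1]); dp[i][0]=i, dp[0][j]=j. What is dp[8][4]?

   ''  b  o  c  g  c  o
''  0  1  2  3  4  5  6
 k  1  1  2  3  4  5  6
 n  2  2  2  3  4  5  6
 f  3  3  3  3  4  5  6
 h  4  4  4  4  4  5  6
 i  5  5  5  5  5  5  6
 i  6  6  6  6  6  6  6
 l  7  7  7  7  7  7  7
 c  8  8  8  7  8  7  8

8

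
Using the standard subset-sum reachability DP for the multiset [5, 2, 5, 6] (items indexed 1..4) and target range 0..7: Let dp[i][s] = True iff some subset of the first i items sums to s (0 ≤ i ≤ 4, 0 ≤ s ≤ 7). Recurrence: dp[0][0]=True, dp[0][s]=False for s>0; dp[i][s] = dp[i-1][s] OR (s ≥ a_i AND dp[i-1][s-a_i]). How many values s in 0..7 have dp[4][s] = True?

i\s   0   1   2   3   4   5   6   7
  0   T   F   F   F   F   F   F   F
  1   T   F   F   F   F   T   F   F
  2   T   F   T   F   F   T   F   T
  3   T   F   T   F   F   T   F   T
  4   T   F   T   F   F   T   T   T

5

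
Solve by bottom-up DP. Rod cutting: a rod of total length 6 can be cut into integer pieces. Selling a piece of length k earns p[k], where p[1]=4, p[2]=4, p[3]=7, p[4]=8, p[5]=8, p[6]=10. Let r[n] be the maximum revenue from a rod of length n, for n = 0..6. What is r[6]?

24

   n    0    1    2    3    4    5    6
r[n]    0    4    8   12   16   20   24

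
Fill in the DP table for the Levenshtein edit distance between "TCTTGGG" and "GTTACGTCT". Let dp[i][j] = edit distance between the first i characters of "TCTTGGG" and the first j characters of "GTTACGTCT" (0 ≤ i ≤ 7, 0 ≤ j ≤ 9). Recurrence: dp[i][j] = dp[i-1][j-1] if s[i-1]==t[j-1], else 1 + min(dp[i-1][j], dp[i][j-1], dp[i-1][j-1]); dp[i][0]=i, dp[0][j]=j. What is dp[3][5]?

   ''  G  T  T  A  C  G  T  C  T
''  0  1  2  3  4  5  6  7  8  9
 T  1  1  1  2  3  4  5  6  7  8
 C  2  2  2  2  3  3  4  5  6  7
 T  3  3  2  2  3  4  4  4  5  6
 T  4  4  3  2  3  4  5  4  5  5
 G  5  4  4  3  3  4  4  5  5  6
 G  6  5  5  4  4  4  4  5  6  6
 G  7  6  6  5  5  5  4  5  6  7

4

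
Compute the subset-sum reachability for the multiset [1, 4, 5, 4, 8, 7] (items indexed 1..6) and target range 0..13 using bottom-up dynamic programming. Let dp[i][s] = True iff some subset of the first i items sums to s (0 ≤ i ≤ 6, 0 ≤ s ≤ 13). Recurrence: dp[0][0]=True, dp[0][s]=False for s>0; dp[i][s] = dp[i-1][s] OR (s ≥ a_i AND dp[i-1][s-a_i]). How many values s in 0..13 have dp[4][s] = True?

i\s   0   1   2   3   4   5   6   7   8   9  10  11  12  13
  0   T   F   F   F   F   F   F   F   F   F   F   F   F   F
  1   T   T   F   F   F   F   F   F   F   F   F   F   F   F
  2   T   T   F   F   T   T   F   F   F   F   F   F   F   F
  3   T   T   F   F   T   T   T   F   F   T   T   F   F   F
  4   T   T   F   F   T   T   T   F   T   T   T   F   F   T
  5   T   T   F   F   T   T   T   F   T   T   T   F   T   T
  6   T   T   F   F   T   T   T   T   T   T   T   T   T   T

9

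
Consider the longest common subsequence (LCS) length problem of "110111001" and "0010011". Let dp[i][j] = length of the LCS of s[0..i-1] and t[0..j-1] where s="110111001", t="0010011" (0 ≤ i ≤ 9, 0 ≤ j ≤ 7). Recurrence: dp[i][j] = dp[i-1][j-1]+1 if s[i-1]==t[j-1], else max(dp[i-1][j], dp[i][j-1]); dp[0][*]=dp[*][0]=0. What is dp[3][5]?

   ''  0  0  1  0  0  1  1
''  0  0  0  0  0  0  0  0
 1  0  0  0  1  1  1  1  1
 1  0  0  0  1  1  1  2  2
 0  0  1  1  1  2  2  2  2
 1  0  1  1  2  2  2  3  3
 1  0  1  1  2  2  2  3  4
 1  0  1  1  2  2  2  3  4
 0  0  1  2  2  3  3  3  4
 0  0  1  2  2  3  4  4  4
 1  0  1  2  3  3  4  5  5

2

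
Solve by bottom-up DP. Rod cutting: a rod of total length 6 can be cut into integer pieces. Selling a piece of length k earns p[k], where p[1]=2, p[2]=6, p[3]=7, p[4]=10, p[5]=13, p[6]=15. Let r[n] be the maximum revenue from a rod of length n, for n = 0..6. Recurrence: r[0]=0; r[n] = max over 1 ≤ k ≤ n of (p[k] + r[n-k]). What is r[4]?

12

   n    0    1    2    3    4    5    6
r[n]    0    2    6    8   12   14   18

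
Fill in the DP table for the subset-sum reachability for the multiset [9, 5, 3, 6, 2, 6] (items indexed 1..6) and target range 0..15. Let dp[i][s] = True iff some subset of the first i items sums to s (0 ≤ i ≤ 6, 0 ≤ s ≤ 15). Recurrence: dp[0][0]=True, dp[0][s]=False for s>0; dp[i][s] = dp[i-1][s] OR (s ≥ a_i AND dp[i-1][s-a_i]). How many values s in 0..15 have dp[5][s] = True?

i\s   0   1   2   3   4   5   6   7   8   9  10  11  12  13  14  15
  0   T   F   F   F   F   F   F   F   F   F   F   F   F   F   F   F
  1   T   F   F   F   F   F   F   F   F   T   F   F   F   F   F   F
  2   T   F   F   F   F   T   F   F   F   T   F   F   F   F   T   F
  3   T   F   F   T   F   T   F   F   T   T   F   F   T   F   T   F
  4   T   F   F   T   F   T   T   F   T   T   F   T   T   F   T   T
  5   T   F   T   T   F   T   T   T   T   T   T   T   T   T   T   T
  6   T   F   T   T   F   T   T   T   T   T   T   T   T   T   T   T

14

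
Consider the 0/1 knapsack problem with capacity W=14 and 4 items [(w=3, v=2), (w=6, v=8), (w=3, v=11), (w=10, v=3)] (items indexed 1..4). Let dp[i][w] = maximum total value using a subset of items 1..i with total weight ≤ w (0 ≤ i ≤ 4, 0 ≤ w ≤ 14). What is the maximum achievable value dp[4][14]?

21

i\w   0   1   2   3   4   5   6   7   8   9  10  11  12  13  14
  0   0   0   0   0   0   0   0   0   0   0   0   0   0   0   0
  1   0   0   0   2   2   2   2   2   2   2   2   2   2   2   2
  2   0   0   0   2   2   2   8   8   8  10  10  10  10  10  10
  3   0   0   0  11  11  11  13  13  13  19  19  19  21  21  21
  4   0   0   0  11  11  11  13  13  13  19  19  19  21  21  21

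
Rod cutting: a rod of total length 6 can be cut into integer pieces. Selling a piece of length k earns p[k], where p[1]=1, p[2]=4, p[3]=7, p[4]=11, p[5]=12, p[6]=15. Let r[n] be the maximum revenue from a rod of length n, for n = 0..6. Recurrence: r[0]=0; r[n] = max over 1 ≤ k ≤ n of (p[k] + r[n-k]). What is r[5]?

   n    0    1    2    3    4    5    6
r[n]    0    1    4    7   11   12   15

12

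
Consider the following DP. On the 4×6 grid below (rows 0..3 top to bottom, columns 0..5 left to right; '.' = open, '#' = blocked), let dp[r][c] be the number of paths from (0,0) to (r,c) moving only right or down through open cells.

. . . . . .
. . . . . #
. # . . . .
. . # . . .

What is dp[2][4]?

r\c   0   1   2   3   4   5
  0   1   1   1   1   1   1
  1   1   2   3   4   5   0
  2   1   0   3   7  12  12
  3   1   1   0   7  19  31

12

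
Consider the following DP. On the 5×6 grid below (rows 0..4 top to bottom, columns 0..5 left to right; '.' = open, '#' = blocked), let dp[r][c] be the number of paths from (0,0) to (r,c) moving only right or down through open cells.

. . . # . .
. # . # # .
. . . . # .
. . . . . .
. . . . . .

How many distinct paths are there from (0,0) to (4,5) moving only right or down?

r\c   0   1   2   3   4   5
  0   1   1   1   0   0   0
  1   1   0   1   0   0   0
  2   1   1   2   2   0   0
  3   1   2   4   6   6   6
  4   1   3   7  13  19  25

25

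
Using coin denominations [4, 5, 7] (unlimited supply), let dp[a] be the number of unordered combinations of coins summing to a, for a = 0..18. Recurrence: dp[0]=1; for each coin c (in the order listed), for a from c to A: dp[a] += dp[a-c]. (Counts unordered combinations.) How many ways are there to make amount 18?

2

after  coin     0     1     2     3     4     5     6     7     8     9    10    11    12    13    14    15    16    17    18
          4     1     0     0     0     1     0     0     0     1     0     0     0     1     0     0     0     1     0     0
          5     1     0     0     0     1     1     0     0     1     1     1     0     1     1     1     1     1     1     1
          7     1     0     0     0     1     1     0     1     1     1     1     1     2     1     2     2     2     2     2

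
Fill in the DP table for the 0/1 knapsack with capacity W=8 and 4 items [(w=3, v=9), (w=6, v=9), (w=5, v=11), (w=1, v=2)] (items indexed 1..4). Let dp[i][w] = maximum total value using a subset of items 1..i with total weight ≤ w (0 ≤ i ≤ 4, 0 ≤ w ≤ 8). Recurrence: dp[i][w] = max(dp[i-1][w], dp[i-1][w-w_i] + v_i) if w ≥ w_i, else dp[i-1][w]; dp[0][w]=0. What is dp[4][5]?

i\w   0   1   2   3   4   5   6   7   8
  0   0   0   0   0   0   0   0   0   0
  1   0   0   0   9   9   9   9   9   9
  2   0   0   0   9   9   9   9   9   9
  3   0   0   0   9   9  11  11  11  20
  4   0   2   2   9  11  11  13  13  20

11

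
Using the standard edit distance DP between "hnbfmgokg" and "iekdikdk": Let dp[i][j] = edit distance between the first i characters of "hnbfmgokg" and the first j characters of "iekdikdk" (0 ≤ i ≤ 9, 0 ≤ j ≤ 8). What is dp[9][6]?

8

   ''  i  e  k  d  i  k  d  k
''  0  1  2  3  4  5  6  7  8
 h  1  1  2  3  4  5  6  7  8
 n  2  2  2  3  4  5  6  7  8
 b  3  3  3  3  4  5  6  7  8
 f  4  4  4  4  4  5  6  7  8
 m  5  5  5  5  5  5  6  7  8
 g  6  6  6  6  6  6  6  7  8
 o  7  7  7  7  7  7  7  7  8
 k  8  8  8  7  8  8  7  8  7
 g  9  9  9  8  8  9  8  8  8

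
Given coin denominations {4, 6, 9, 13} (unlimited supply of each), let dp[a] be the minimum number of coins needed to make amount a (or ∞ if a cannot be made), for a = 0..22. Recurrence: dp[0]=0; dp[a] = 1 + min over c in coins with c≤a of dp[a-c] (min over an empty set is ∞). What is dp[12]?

 a  0  1  2  3  4  5  6  7  8  9 10 11 12 13 14 15 16 17 18 19 20 21 22
dp  0  -  -  -  1  -  1  -  2  1  2  -  2  1  3  2  3  2  2  2  4  3  2
(- denotes ∞ / unreachable)

2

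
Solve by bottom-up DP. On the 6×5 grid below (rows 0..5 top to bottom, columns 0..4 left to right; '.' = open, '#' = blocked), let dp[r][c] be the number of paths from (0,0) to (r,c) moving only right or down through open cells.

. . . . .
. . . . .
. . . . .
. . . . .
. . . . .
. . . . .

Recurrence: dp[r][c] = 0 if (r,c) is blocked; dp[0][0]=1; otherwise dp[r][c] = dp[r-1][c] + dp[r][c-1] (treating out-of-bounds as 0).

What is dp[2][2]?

6

r\c   0   1   2   3   4
  0   1   1   1   1   1
  1   1   2   3   4   5
  2   1   3   6  10  15
  3   1   4  10  20  35
  4   1   5  15  35  70
  5   1   6  21  56 126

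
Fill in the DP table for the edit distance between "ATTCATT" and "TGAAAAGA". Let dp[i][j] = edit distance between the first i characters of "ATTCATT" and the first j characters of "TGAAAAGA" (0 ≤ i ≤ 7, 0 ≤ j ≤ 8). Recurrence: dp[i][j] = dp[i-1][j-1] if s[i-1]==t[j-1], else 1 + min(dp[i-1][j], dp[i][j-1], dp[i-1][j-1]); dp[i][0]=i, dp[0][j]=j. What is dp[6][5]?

   ''  T  G  A  A  A  A  G  A
''  0  1  2  3  4  5  6  7  8
 A  1  1  2  2  3  4  5  6  7
 T  2  1  2  3  3  4  5  6  7
 T  3  2  2  3  4  4  5  6  7
 C  4  3  3  3  4  5  5  6  7
 A  5  4  4  3  3  4  5  6  6
 T  6  5  5  4  4  4  5  6  7
 T  7  6  6  5  5  5  5  6  7

4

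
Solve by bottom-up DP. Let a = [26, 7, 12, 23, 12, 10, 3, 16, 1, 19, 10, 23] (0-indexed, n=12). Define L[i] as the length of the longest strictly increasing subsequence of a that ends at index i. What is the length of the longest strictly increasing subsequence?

5

   i    0    1    2    3    4    5    6    7    8    9   10   11
a[i]   26    7   12   23   12   10    3   16    1   19   10   23
L[i]    1    1    2    3    2    2    1    3    1    4    2    5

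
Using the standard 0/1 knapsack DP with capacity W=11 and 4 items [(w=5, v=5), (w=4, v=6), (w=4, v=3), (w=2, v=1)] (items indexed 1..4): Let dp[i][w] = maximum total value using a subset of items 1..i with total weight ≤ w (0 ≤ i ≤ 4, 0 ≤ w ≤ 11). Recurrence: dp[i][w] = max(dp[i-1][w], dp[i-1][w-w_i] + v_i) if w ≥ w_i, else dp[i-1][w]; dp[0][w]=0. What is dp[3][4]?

6

i\w   0   1   2   3   4   5   6   7   8   9  10  11
  0   0   0   0   0   0   0   0   0   0   0   0   0
  1   0   0   0   0   0   5   5   5   5   5   5   5
  2   0   0   0   0   6   6   6   6   6  11  11  11
  3   0   0   0   0   6   6   6   6   9  11  11  11
  4   0   0   1   1   6   6   7   7   9  11  11  12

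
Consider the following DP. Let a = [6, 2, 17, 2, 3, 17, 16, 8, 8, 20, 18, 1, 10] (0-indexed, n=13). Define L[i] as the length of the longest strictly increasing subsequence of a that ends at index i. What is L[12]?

4

   i    0    1    2    3    4    5    6    7    8    9   10   11   12
a[i]    6    2   17    2    3   17   16    8    8   20   18    1   10
L[i]    1    1    2    1    2    3    3    3    3    4    4    1    4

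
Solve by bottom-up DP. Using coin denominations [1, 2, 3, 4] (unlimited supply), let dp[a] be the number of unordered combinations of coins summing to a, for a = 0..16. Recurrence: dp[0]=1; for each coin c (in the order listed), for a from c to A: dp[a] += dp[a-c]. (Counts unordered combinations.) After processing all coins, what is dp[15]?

54

after  coin     0     1     2     3     4     5     6     7     8     9    10    11    12    13    14    15    16
          1     1     1     1     1     1     1     1     1     1     1     1     1     1     1     1     1     1
          2     1     1     2     2     3     3     4     4     5     5     6     6     7     7     8     8     9
          3     1     1     2     3     4     5     7     8    10    12    14    16    19    21    24    27    30
          4     1     1     2     3     5     6     9    11    15    18    23    27    34    39    47    54    64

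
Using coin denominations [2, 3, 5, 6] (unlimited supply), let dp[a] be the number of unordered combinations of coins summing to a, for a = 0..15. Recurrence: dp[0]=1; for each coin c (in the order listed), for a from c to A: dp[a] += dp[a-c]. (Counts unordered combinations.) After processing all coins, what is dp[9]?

4

after  coin     0     1     2     3     4     5     6     7     8     9    10    11    12    13    14    15
          2     1     0     1     0     1     0     1     0     1     0     1     0     1     0     1     0
          3     1     0     1     1     1     1     2     1     2     2     2     2     3     2     3     3
          5     1     0     1     1     1     2     2     2     3     3     4     4     5     5     6     7
          6     1     0     1     1     1     2     3     2     4     4     5     6     8     7    10    11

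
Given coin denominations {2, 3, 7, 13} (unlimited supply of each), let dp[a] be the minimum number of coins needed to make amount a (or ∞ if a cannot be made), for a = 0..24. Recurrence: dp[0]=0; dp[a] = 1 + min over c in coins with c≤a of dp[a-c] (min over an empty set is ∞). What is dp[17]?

3

 a  0  1  2  3  4  5  6  7  8  9 10 11 12 13 14 15 16 17 18 19 20 21 22 23 24
dp  0  -  1  1  2  2  2  1  3  2  2  3  3  1  2  2  2  3  3  3  2  3  3  3  4
(- denotes ∞ / unreachable)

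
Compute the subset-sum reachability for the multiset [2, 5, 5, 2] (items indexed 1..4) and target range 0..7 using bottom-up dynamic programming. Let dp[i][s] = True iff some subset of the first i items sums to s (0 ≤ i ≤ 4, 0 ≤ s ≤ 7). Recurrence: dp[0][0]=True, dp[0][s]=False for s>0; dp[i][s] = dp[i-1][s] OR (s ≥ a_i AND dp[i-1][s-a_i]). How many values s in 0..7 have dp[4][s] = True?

i\s   0   1   2   3   4   5   6   7
  0   T   F   F   F   F   F   F   F
  1   T   F   T   F   F   F   F   F
  2   T   F   T   F   F   T   F   T
  3   T   F   T   F   F   T   F   T
  4   T   F   T   F   T   T   F   T

5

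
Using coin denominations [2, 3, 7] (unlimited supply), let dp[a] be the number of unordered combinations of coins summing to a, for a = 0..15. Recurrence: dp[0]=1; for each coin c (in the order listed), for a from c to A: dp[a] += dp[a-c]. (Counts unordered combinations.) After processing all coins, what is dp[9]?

3

after  coin     0     1     2     3     4     5     6     7     8     9    10    11    12    13    14    15
          2     1     0     1     0     1     0     1     0     1     0     1     0     1     0     1     0
          3     1     0     1     1     1     1     2     1     2     2     2     2     3     2     3     3
          7     1     0     1     1     1     1     2     2     2     3     3     3     4     4     5     5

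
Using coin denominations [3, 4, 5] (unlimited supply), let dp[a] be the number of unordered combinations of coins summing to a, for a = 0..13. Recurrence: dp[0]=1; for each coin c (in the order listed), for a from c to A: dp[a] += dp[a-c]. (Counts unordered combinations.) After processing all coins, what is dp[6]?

1

after  coin     0     1     2     3     4     5     6     7     8     9    10    11    12    13
          3     1     0     0     1     0     0     1     0     0     1     0     0     1     0
          4     1     0     0     1     1     0     1     1     1     1     1     1     2     1
          5     1     0     0     1     1     1     1     1     2     2     2     2     3     3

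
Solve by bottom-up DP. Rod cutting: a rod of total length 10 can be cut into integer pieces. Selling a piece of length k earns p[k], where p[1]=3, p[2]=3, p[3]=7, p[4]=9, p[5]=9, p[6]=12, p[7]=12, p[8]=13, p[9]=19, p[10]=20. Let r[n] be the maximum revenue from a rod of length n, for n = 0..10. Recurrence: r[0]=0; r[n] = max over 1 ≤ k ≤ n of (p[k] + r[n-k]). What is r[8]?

   n    0    1    2    3    4    5    6    7    8    9   10
r[n]    0    3    6    9   12   15   18   21   24   27   30

24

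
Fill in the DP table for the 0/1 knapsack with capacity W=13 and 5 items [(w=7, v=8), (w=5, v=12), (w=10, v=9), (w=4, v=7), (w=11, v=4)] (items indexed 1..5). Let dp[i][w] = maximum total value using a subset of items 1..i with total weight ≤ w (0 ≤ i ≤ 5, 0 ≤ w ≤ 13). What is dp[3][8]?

i\w   0   1   2   3   4   5   6   7   8   9  10  11  12  13
  0   0   0   0   0   0   0   0   0   0   0   0   0   0   0
  1   0   0   0   0   0   0   0   8   8   8   8   8   8   8
  2   0   0   0   0   0  12  12  12  12  12  12  12  20  20
  3   0   0   0   0   0  12  12  12  12  12  12  12  20  20
  4   0   0   0   0   7  12  12  12  12  19  19  19  20  20
  5   0   0   0   0   7  12  12  12  12  19  19  19  20  20

12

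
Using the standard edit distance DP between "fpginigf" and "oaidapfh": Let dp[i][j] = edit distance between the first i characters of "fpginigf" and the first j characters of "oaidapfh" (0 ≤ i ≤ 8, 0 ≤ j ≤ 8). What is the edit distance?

7

   ''  o  a  i  d  a  p  f  h
''  0  1  2  3  4  5  6  7  8
 f  1  1  2  3  4  5  6  6  7
 p  2  2  2  3  4  5  5  6  7
 g  3  3  3  3  4  5  6  6  7
 i  4  4  4  3  4  5  6  7  7
 n  5  5  5  4  4  5  6  7  8
 i  6  6  6  5  5  5  6  7  8
 g  7  7  7  6  6  6  6  7  8
 f  8  8  8  7  7  7  7  6  7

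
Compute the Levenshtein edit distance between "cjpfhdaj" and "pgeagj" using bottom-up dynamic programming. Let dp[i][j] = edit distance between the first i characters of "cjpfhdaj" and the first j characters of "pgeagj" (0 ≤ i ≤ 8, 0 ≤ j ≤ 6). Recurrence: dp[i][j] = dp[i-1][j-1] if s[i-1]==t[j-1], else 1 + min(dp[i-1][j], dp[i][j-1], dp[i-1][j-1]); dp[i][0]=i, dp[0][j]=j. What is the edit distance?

6

   ''  p  g  e  a  g  j
''  0  1  2  3  4  5  6
 c  1  1  2  3  4  5  6
 j  2  2  2  3  4  5  5
 p  3  2  3  3  4  5  6
 f  4  3  3  4  4  5  6
 h  5  4  4  4  5  5  6
 d  6  5  5  5  5  6  6
 a  7  6  6  6  5  6  7
 j  8  7  7  7  6  6  6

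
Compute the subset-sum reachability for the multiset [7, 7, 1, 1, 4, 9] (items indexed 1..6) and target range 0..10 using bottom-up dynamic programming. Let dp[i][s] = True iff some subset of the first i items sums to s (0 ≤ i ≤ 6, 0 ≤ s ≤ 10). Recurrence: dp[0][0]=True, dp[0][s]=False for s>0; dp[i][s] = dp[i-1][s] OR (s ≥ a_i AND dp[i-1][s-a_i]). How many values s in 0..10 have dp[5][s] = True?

i\s   0   1   2   3   4   5   6   7   8   9  10
  0   T   F   F   F   F   F   F   F   F   F   F
  1   T   F   F   F   F   F   F   T   F   F   F
  2   T   F   F   F   F   F   F   T   F   F   F
  3   T   T   F   F   F   F   F   T   T   F   F
  4   T   T   T   F   F   F   F   T   T   T   F
  5   T   T   T   F   T   T   T   T   T   T   F
  6   T   T   T   F   T   T   T   T   T   T   T

9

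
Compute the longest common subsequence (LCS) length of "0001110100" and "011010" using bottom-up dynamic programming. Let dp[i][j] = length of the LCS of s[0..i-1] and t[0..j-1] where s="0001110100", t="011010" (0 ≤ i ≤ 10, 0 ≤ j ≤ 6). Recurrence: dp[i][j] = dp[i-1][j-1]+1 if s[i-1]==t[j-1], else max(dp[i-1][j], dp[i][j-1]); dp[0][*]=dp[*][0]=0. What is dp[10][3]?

   ''  0  1  1  0  1  0
''  0  0  0  0  0  0  0
 0  0  1  1  1  1  1  1
 0  0  1  1  1  2  2  2
 0  0  1  1  1  2  2  3
 1  0  1  2  2  2  3  3
 1  0  1  2  3  3  3  3
 1  0  1  2  3  3  4  4
 0  0  1  2  3  4  4  5
 1  0  1  2  3  4  5  5
 0  0  1  2  3  4  5  6
 0  0  1  2  3  4  5  6

3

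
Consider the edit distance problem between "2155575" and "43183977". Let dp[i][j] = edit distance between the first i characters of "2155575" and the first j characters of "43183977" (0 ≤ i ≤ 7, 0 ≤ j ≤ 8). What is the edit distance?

   ''  4  3  1  8  3  9  7  7
''  0  1  2  3  4  5  6  7  8
 2  1  1  2  3  4  5  6  7  8
 1  2  2  2  2  3  4  5  6  7
 5  3  3  3  3  3  4  5  6  7
 5  4  4  4  4  4  4  5  6  7
 5  5  5  5  5  5  5  5  6  7
 7  6  6  6  6  6  6  6  5  6
 5  7  7  7  7  7  7  7  6  6

6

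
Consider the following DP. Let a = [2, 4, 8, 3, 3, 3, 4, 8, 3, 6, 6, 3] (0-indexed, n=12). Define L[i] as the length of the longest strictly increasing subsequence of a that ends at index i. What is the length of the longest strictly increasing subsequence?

4

   i    0    1    2    3    4    5    6    7    8    9   10   11
a[i]    2    4    8    3    3    3    4    8    3    6    6    3
L[i]    1    2    3    2    2    2    3    4    2    4    4    2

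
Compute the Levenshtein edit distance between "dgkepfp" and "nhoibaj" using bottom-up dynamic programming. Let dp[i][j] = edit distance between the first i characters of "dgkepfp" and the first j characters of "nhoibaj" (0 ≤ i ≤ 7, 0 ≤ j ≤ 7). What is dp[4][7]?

   ''  n  h  o  i  b  a  j
''  0  1  2  3  4  5  6  7
 d  1  1  2  3  4  5  6  7
 g  2  2  2  3  4  5  6  7
 k  3  3  3  3  4  5  6  7
 e  4  4  4  4  4  5  6  7
 p  5  5  5  5  5  5  6  7
 f  6  6  6  6  6  6  6  7
 p  7  7  7  7  7  7  7  7

7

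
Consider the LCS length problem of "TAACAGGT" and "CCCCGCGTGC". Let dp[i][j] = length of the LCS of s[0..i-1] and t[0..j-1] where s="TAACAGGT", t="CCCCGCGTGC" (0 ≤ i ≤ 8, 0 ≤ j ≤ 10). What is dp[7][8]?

3

   ''  C  C  C  C  G  C  G  T  G  C
''  0  0  0  0  0  0  0  0  0  0  0
 T  0  0  0  0  0  0  0  0  1  1  1
 A  0  0  0  0  0  0  0  0  1  1  1
 A  0  0  0  0  0  0  0  0  1  1  1
 C  0  1  1  1  1  1  1  1  1  1  2
 A  0  1  1  1  1  1  1  1  1  1  2
 G  0  1  1  1  1  2  2  2  2  2  2
 G  0  1  1  1  1  2  2  3  3  3  3
 T  0  1  1  1  1  2  2  3  4  4  4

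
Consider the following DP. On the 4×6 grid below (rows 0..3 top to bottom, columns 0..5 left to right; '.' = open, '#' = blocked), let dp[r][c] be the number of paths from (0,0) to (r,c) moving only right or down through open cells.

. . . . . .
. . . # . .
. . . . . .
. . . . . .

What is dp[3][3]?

r\c   0   1   2   3   4   5
  0   1   1   1   1   1   1
  1   1   2   3   0   1   2
  2   1   3   6   6   7   9
  3   1   4  10  16  23  32

16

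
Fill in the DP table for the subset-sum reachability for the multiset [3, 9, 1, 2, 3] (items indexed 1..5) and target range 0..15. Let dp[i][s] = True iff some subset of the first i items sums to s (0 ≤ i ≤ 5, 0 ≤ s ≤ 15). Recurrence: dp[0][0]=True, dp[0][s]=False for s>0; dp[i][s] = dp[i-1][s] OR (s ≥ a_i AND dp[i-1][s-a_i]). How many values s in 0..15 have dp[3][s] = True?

8

i\s   0   1   2   3   4   5   6   7   8   9  10  11  12  13  14  15
  0   T   F   F   F   F   F   F   F   F   F   F   F   F   F   F   F
  1   T   F   F   T   F   F   F   F   F   F   F   F   F   F   F   F
  2   T   F   F   T   F   F   F   F   F   T   F   F   T   F   F   F
  3   T   T   F   T   T   F   F   F   F   T   T   F   T   T   F   F
  4   T   T   T   T   T   T   T   F   F   T   T   T   T   T   T   T
  5   T   T   T   T   T   T   T   T   T   T   T   T   T   T   T   T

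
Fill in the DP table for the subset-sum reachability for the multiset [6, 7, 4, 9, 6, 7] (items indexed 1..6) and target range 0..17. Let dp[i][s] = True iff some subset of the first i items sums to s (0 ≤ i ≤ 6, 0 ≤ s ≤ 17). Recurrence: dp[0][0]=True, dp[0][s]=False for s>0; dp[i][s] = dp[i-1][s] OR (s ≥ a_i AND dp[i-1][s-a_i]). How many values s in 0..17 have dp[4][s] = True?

11

i\s   0   1   2   3   4   5   6   7   8   9  10  11  12  13  14  15  16  17
  0   T   F   F   F   F   F   F   F   F   F   F   F   F   F   F   F   F   F
  1   T   F   F   F   F   F   T   F   F   F   F   F   F   F   F   F   F   F
  2   T   F   F   F   F   F   T   T   F   F   F   F   F   T   F   F   F   F
  3   T   F   F   F   T   F   T   T   F   F   T   T   F   T   F   F   F   T
  4   T   F   F   F   T   F   T   T   F   T   T   T   F   T   F   T   T   T
  5   T   F   F   F   T   F   T   T   F   T   T   T   T   T   F   T   T   T
  6   T   F   F   F   T   F   T   T   F   T   T   T   T   T   T   T   T   T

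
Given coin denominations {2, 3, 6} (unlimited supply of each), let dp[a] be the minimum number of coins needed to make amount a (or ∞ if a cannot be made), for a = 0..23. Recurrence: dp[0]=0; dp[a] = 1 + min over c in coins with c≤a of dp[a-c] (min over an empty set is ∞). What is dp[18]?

 a  0  1  2  3  4  5  6  7  8  9 10 11 12 13 14 15 16 17 18 19 20 21 22 23
dp  0  -  1  1  2  2  1  3  2  2  3  3  2  4  3  3  4  4  3  5  4  4  5  5
(- denotes ∞ / unreachable)

3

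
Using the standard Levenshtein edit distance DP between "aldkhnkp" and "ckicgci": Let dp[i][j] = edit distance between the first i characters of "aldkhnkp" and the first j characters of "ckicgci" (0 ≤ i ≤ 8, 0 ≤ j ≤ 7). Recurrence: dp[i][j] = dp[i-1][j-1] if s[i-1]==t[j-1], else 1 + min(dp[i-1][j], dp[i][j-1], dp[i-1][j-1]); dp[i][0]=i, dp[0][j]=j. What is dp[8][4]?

   ''  c  k  i  c  g  c  i
''  0  1  2  3  4  5  6  7
 a  1  1  2  3  4  5  6  7
 l  2  2  2  3  4  5  6  7
 d  3  3  3  3  4  5  6  7
 k  4  4  3  4  4  5  6  7
 h  5  5  4  4  5  5  6  7
 n  6  6  5  5  5  6  6  7
 k  7  7  6  6  6  6  7  7
 p  8  8  7  7  7  7  7  8

7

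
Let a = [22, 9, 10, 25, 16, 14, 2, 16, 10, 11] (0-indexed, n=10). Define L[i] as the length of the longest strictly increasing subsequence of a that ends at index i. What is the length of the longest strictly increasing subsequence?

4

   i    0    1    2    3    4    5    6    7    8    9
a[i]   22    9   10   25   16   14    2   16   10   11
L[i]    1    1    2    3    3    3    1    4    2    3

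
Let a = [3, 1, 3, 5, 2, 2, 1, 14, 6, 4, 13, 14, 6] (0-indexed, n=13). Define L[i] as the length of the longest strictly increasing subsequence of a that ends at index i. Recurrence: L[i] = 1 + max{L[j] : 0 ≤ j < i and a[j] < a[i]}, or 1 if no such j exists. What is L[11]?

   i    0    1    2    3    4    5    6    7    8    9   10   11   12
a[i]    3    1    3    5    2    2    1   14    6    4   13   14    6
L[i]    1    1    2    3    2    2    1    4    4    3    5    6    4

6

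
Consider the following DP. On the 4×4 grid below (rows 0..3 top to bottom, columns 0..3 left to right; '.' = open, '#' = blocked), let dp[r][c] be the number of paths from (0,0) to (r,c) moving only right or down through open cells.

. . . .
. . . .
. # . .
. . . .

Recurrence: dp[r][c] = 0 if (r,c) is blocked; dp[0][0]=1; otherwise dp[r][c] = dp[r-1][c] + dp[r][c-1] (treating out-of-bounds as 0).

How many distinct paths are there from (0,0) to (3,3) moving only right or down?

11

r\c   0   1   2   3
  0   1   1   1   1
  1   1   2   3   4
  2   1   0   3   7
  3   1   1   4  11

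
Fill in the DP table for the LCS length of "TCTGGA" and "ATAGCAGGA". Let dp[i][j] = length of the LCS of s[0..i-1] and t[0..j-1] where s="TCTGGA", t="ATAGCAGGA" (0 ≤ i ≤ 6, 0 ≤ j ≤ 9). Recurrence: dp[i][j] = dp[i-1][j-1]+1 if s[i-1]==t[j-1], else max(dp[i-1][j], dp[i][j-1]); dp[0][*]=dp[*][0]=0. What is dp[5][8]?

4

   ''  A  T  A  G  C  A  G  G  A
''  0  0  0  0  0  0  0  0  0  0
 T  0  0  1  1  1  1  1  1  1  1
 C  0  0  1  1  1  2  2  2  2  2
 T  0  0  1  1  1  2  2  2  2  2
 G  0  0  1  1  2  2  2  3  3  3
 G  0  0  1  1  2  2  2  3  4  4
 A  0  1  1  2  2  2  3  3  4  5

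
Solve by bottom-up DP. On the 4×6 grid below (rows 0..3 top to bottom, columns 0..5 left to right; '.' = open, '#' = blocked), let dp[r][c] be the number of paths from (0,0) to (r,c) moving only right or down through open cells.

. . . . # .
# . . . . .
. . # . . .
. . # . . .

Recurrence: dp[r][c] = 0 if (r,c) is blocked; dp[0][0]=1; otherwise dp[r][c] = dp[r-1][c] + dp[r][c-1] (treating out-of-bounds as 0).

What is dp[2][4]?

r\c   0   1   2   3   4   5
  0   1   1   1   1   0   0
  1   0   1   2   3   3   3
  2   0   1   0   3   6   9
  3   0   1   0   3   9  18

6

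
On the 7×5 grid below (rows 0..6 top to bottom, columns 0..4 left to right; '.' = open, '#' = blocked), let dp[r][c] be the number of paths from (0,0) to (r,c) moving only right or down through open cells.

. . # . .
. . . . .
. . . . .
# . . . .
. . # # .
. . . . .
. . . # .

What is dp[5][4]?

27

r\c   0   1   2   3   4
  0   1   1   0   0   0
  1   1   2   2   2   2
  2   1   3   5   7   9
  3   0   3   8  15  24
  4   0   3   0   0  24
  5   0   3   3   3  27
  6   0   3   6   0  27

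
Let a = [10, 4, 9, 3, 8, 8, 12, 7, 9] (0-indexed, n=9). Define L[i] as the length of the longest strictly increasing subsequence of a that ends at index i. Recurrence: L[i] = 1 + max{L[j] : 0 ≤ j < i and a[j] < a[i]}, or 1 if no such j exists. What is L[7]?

2

   i    0    1    2    3    4    5    6    7    8
a[i]   10    4    9    3    8    8   12    7    9
L[i]    1    1    2    1    2    2    3    2    3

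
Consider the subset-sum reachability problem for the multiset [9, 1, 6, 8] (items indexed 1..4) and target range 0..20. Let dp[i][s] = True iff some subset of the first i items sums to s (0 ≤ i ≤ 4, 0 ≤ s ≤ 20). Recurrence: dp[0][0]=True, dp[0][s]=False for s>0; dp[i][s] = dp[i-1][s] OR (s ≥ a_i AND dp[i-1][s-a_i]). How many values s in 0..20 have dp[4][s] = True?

i\s   0   1   2   3   4   5   6   7   8   9  10  11  12  13  14  15  16  17  18  19  20
  0   T   F   F   F   F   F   F   F   F   F   F   F   F   F   F   F   F   F   F   F   F
  1   T   F   F   F   F   F   F   F   F   T   F   F   F   F   F   F   F   F   F   F   F
  2   T   T   F   F   F   F   F   F   F   T   T   F   F   F   F   F   F   F   F   F   F
  3   T   T   F   F   F   F   T   T   F   T   T   F   F   F   F   T   T   F   F   F   F
  4   T   T   F   F   F   F   T   T   T   T   T   F   F   F   T   T   T   T   T   F   F

12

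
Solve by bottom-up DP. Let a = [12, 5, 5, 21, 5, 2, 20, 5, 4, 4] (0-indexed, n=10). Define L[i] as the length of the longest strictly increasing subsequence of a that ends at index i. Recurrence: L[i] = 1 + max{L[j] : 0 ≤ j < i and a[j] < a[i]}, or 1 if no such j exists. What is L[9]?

2

   i    0    1    2    3    4    5    6    7    8    9
a[i]   12    5    5   21    5    2   20    5    4    4
L[i]    1    1    1    2    1    1    2    2    2    2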